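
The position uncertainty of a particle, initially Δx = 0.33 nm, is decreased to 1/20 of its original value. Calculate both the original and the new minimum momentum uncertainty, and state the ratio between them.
Original Δp_min = 1.598 × 10^-25 kg·m/s; new Δp'_min = 3.196 × 10^-24 kg·m/s; ratio Δp'_min/Δp_min = 20.

From the uncertainty principle ΔxΔp ≥ ℏ/2, the minimum momentum uncertainty is Δp_min = ℏ/(2Δx).

Original (Δx = 0.33 nm = 3.300e-10 m):
Δp_min = (1.055e-34 J·s)/(2 × 3.300e-10 m) = 1.598e-25 kg·m/s

When Δx → (1/20)Δx:
Δp'_min = ℏ/(2 × (1/20)Δx) = 20 × ℏ/(2Δx) = 20 × Δp_min
Δp'_min = 20 × 1.598e-25 kg·m/s = 3.196e-24 kg·m/s

Since Δp_min ∝ 1/Δx, when Δx is decreased to 1/20 of its original value, Δp_min increases to 20 times its original value.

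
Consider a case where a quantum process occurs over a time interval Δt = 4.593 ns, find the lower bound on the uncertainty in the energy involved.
71.654 neV

Using the energy-time uncertainty principle:
ΔEΔt ≥ ℏ/2

The minimum uncertainty in energy is:
ΔE_min = ℏ/(2Δt)
ΔE_min = (1.055e-34 J·s) / (2 × 4.593e-09 s)
ΔE_min = 1.148e-26 J = 71.654 neV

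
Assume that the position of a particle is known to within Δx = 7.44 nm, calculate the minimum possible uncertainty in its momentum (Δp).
7.087 × 10^-27 kg·m/s

Using the Heisenberg uncertainty principle:
ΔxΔp ≥ ℏ/2

The minimum uncertainty in momentum is:
Δp_min = ℏ/(2Δx)
Δp_min = (1.055e-34 J·s) / (2 × 7.440e-09 m)
Δp_min = 7.087e-27 kg·m/s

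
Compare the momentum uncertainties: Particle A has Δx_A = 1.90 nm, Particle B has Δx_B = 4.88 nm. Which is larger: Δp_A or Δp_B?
Particle A has the larger minimum momentum uncertainty, by a factor of 2.57.

For each particle, the minimum momentum uncertainty is Δp_min = ℏ/(2Δx):

Particle A: Δp_A = ℏ/(2×1.900e-09 m) = 2.775e-26 kg·m/s
Particle B: Δp_B = ℏ/(2×4.880e-09 m) = 1.081e-26 kg·m/s

Ratio: Δp_A/Δp_B = 2.57

Since Δp_min ∝ 1/Δx, the particle with smaller position uncertainty (A) has larger momentum uncertainty.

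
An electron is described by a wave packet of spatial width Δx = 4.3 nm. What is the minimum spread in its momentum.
1.226 × 10^-26 kg·m/s

For a wave packet, the spatial width Δx and momentum spread Δp are related by the uncertainty principle:
ΔxΔp ≥ ℏ/2

The minimum momentum spread is:
Δp_min = ℏ/(2Δx)
Δp_min = (1.055e-34 J·s) / (2 × 4.300e-09 m)
Δp_min = 1.226e-26 kg·m/s

A wave packet cannot have both a well-defined position and well-defined momentum.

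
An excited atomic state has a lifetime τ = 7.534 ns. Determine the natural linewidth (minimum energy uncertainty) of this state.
43.683 neV

Using the energy-time uncertainty principle:
ΔEΔt ≥ ℏ/2

The lifetime τ represents the time uncertainty Δt.
The natural linewidth (minimum energy uncertainty) is:

ΔE = ℏ/(2τ)
ΔE = (1.055e-34 J·s) / (2 × 7.534e-09 s)
ΔE = 6.999e-27 J = 43.683 neV

This natural linewidth limits the precision of spectroscopic measurements.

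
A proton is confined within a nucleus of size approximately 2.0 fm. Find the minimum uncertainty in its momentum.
2.636 × 10^-20 kg·m/s

Using the Heisenberg uncertainty principle:
ΔxΔp ≥ ℏ/2

With Δx ≈ L = 2.000e-15 m (the confinement size):
Δp_min = ℏ/(2Δx)
Δp_min = (1.055e-34 J·s) / (2 × 2.000e-15 m)
Δp_min = 2.636e-20 kg·m/s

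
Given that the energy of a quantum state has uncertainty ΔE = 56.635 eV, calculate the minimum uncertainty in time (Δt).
5.811 as

Using the energy-time uncertainty principle:
ΔEΔt ≥ ℏ/2

The minimum uncertainty in time is:
Δt_min = ℏ/(2ΔE)
Δt_min = (1.055e-34 J·s) / (2 × 9.074e-18 J)
Δt_min = 5.811e-18 s = 5.811 as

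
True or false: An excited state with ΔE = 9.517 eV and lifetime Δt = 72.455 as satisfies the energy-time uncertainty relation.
Yes, it satisfies the uncertainty relation.

Calculate the product ΔEΔt:
ΔE = 9.517 eV = 1.525e-18 J
ΔEΔt = (1.525e-18 J) × (7.245e-17 s)
ΔEΔt = 1.105e-34 J·s

Compare to the minimum allowed value ℏ/2:
ℏ/2 = 5.273e-35 J·s

Since ΔEΔt = 1.105e-34 J·s ≥ 5.273e-35 J·s = ℏ/2,
this satisfies the uncertainty relation.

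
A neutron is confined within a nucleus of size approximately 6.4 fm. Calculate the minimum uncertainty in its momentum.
8.239 × 10^-21 kg·m/s

Using the Heisenberg uncertainty principle:
ΔxΔp ≥ ℏ/2

With Δx ≈ L = 6.400e-15 m (the confinement size):
Δp_min = ℏ/(2Δx)
Δp_min = (1.055e-34 J·s) / (2 × 6.400e-15 m)
Δp_min = 8.239e-21 kg·m/s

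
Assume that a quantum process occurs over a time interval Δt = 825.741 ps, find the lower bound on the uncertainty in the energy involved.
398.558 neV

Using the energy-time uncertainty principle:
ΔEΔt ≥ ℏ/2

The minimum uncertainty in energy is:
ΔE_min = ℏ/(2Δt)
ΔE_min = (1.055e-34 J·s) / (2 × 8.257e-10 s)
ΔE_min = 6.386e-26 J = 398.558 neV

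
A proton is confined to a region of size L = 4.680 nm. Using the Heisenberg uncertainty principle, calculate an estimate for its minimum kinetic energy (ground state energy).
236.844 neV

Using the uncertainty principle to estimate ground state energy:

1. The position uncertainty is approximately the confinement size:
   Δx ≈ L = 4.680e-09 m

2. From ΔxΔp ≥ ℏ/2, the minimum momentum uncertainty is:
   Δp ≈ ℏ/(2L) = 1.127e-26 kg·m/s

3. The kinetic energy is approximately:
   KE ≈ (Δp)²/(2m) = (1.127e-26)²/(2 × 1.673e-27 kg)
   KE ≈ 3.795e-26 J = 236.844 neV

This is an order-of-magnitude estimate of the ground state energy.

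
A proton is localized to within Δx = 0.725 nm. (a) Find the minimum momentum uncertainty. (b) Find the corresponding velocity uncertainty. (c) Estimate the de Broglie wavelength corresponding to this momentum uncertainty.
(a) Δp_min = 7.273 × 10^-26 kg·m/s
(b) Δv_min = 43.482 m/s
(c) λ_dB = 9.111 nm

Step-by-step:

(a) From the uncertainty principle:
Δp_min = ℏ/(2Δx) = (1.055e-34 J·s)/(2 × 7.250e-10 m) = 7.273e-26 kg·m/s

(b) The velocity uncertainty:
Δv = Δp/m = (7.273e-26 kg·m/s)/(1.673e-27 kg) = 4.348e+01 m/s = 43.482 m/s

(c) The de Broglie wavelength for this momentum:
λ = h/p = (6.626e-34 J·s)/(7.273e-26 kg·m/s) = 9.111e-09 m = 9.111 nm

Note: The de Broglie wavelength is comparable to the localization size, as expected from wave-particle duality.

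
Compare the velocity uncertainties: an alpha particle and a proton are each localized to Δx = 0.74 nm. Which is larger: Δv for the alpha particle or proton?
The proton has the larger minimum velocity uncertainty, by a ratio of 4.0.

For both particles, Δp_min = ℏ/(2Δx) = 7.125e-26 kg·m/s (same for both).

The velocity uncertainty is Δv = Δp/m:
- alpha particle: Δv = 7.125e-26 / 6.645e-27 = 1.072e+01 m/s = 10.724 m/s
- proton: Δv = 7.125e-26 / 1.673e-27 = 4.260e+01 m/s = 42.601 m/s

Ratio: 4.260e+01 / 1.072e+01 = 4.0

The lighter particle has larger velocity uncertainty because Δv ∝ 1/m.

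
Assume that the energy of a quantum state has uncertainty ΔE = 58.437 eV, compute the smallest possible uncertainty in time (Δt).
5.632 as

Using the energy-time uncertainty principle:
ΔEΔt ≥ ℏ/2

The minimum uncertainty in time is:
Δt_min = ℏ/(2ΔE)
Δt_min = (1.055e-34 J·s) / (2 × 9.363e-18 J)
Δt_min = 5.632e-18 s = 5.632 as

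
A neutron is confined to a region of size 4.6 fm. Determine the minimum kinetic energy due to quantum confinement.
244.816 keV

Using the uncertainty principle:

1. Position uncertainty: Δx ≈ 4.600e-15 m
2. Minimum momentum uncertainty: Δp = ℏ/(2Δx) = 1.146e-20 kg·m/s
3. Minimum kinetic energy:
   KE = (Δp)²/(2m) = (1.146e-20)²/(2 × 1.675e-27 kg)
   KE = 3.922e-14 J = 244.816 keV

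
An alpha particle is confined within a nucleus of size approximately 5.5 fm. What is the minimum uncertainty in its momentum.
9.587 × 10^-21 kg·m/s

Using the Heisenberg uncertainty principle:
ΔxΔp ≥ ℏ/2

With Δx ≈ L = 5.500e-15 m (the confinement size):
Δp_min = ℏ/(2Δx)
Δp_min = (1.055e-34 J·s) / (2 × 5.500e-15 m)
Δp_min = 9.587e-21 kg·m/s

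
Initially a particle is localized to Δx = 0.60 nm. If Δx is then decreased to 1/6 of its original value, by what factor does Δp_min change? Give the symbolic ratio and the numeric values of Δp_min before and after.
Original Δp_min = 8.788 × 10^-26 kg·m/s; new Δp'_min = 5.273 × 10^-25 kg·m/s; ratio Δp'_min/Δp_min = 6.

From the uncertainty principle ΔxΔp ≥ ℏ/2, the minimum momentum uncertainty is Δp_min = ℏ/(2Δx).

Original (Δx = 0.60 nm = 6.000e-10 m):
Δp_min = (1.055e-34 J·s)/(2 × 6.000e-10 m) = 8.788e-26 kg·m/s

When Δx → (1/6)Δx:
Δp'_min = ℏ/(2 × (1/6)Δx) = 6 × ℏ/(2Δx) = 6 × Δp_min
Δp'_min = 6 × 8.788e-26 kg·m/s = 5.273e-25 kg·m/s

Since Δp_min ∝ 1/Δx, when Δx is decreased to 1/6 of its original value, Δp_min increases to 6 times its original value.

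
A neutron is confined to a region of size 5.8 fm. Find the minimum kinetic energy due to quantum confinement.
153.993 keV

Using the uncertainty principle:

1. Position uncertainty: Δx ≈ 5.800e-15 m
2. Minimum momentum uncertainty: Δp = ℏ/(2Δx) = 9.091e-21 kg·m/s
3. Minimum kinetic energy:
   KE = (Δp)²/(2m) = (9.091e-21)²/(2 × 1.675e-27 kg)
   KE = 2.467e-14 J = 153.993 keV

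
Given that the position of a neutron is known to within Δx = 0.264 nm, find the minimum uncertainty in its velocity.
119.247 m/s

Using the Heisenberg uncertainty principle and Δp = mΔv:
ΔxΔp ≥ ℏ/2
Δx(mΔv) ≥ ℏ/2

The minimum uncertainty in velocity is:
Δv_min = ℏ/(2mΔx)
Δv_min = (1.055e-34 J·s) / (2 × 1.675e-27 kg × 2.640e-10 m)
Δv_min = 1.192e+02 m/s = 119.247 m/s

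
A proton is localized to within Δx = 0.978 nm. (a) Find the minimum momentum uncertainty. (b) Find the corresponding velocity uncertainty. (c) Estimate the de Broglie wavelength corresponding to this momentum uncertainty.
(a) Δp_min = 5.391 × 10^-26 kg·m/s
(b) Δv_min = 32.234 m/s
(c) λ_dB = 12.290 nm

Step-by-step:

(a) From the uncertainty principle:
Δp_min = ℏ/(2Δx) = (1.055e-34 J·s)/(2 × 9.780e-10 m) = 5.391e-26 kg·m/s

(b) The velocity uncertainty:
Δv = Δp/m = (5.391e-26 kg·m/s)/(1.673e-27 kg) = 3.223e+01 m/s = 32.234 m/s

(c) The de Broglie wavelength for this momentum:
λ = h/p = (6.626e-34 J·s)/(5.391e-26 kg·m/s) = 1.229e-08 m = 12.290 nm

Note: The de Broglie wavelength is comparable to the localization size, as expected from wave-particle duality.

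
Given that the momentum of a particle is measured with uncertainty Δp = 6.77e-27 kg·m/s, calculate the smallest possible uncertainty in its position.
7.789 nm

Using the Heisenberg uncertainty principle:
ΔxΔp ≥ ℏ/2

The minimum uncertainty in position is:
Δx_min = ℏ/(2Δp)
Δx_min = (1.055e-34 J·s) / (2 × 6.770e-27 kg·m/s)
Δx_min = 7.789e-09 m = 7.789 nm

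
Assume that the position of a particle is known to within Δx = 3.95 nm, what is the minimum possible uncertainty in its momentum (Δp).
1.335 × 10^-26 kg·m/s

Using the Heisenberg uncertainty principle:
ΔxΔp ≥ ℏ/2

The minimum uncertainty in momentum is:
Δp_min = ℏ/(2Δx)
Δp_min = (1.055e-34 J·s) / (2 × 3.950e-09 m)
Δp_min = 1.335e-26 kg·m/s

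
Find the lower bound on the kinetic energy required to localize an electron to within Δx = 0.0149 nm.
42.903 eV

Localizing a particle requires giving it sufficient momentum uncertainty:

1. From uncertainty principle: Δp ≥ ℏ/(2Δx)
   Δp_min = (1.055e-34 J·s) / (2 × 1.490e-11 m)
   Δp_min = 3.539e-24 kg·m/s

2. This momentum uncertainty corresponds to kinetic energy:
   KE ≈ (Δp)²/(2m) = (3.539e-24)²/(2 × 9.109e-31 kg)
   KE = 6.874e-18 J = 42.903 eV

Tighter localization requires more energy.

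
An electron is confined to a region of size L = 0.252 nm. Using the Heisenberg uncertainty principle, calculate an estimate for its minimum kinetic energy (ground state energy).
149.990 meV

Using the uncertainty principle to estimate ground state energy:

1. The position uncertainty is approximately the confinement size:
   Δx ≈ L = 2.520e-10 m

2. From ΔxΔp ≥ ℏ/2, the minimum momentum uncertainty is:
   Δp ≈ ℏ/(2L) = 2.092e-25 kg·m/s

3. The kinetic energy is approximately:
   KE ≈ (Δp)²/(2m) = (2.092e-25)²/(2 × 9.109e-31 kg)
   KE ≈ 2.403e-20 J = 149.990 meV

This is an order-of-magnitude estimate of the ground state energy.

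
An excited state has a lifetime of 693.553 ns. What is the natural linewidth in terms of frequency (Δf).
114.739 kHz

Using the energy-time uncertainty principle and E = hf:
ΔEΔt ≥ ℏ/2
hΔf·Δt ≥ ℏ/2

The minimum frequency uncertainty is:
Δf = ℏ/(2hτ) = 1/(4πτ)
Δf = 1/(4π × 6.936e-07 s)
Δf = 1.147e+05 Hz = 114.739 kHz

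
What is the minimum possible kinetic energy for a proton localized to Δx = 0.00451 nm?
255.036 meV

Localizing a particle requires giving it sufficient momentum uncertainty:

1. From uncertainty principle: Δp ≥ ℏ/(2Δx)
   Δp_min = (1.055e-34 J·s) / (2 × 4.510e-12 m)
   Δp_min = 1.169e-23 kg·m/s

2. This momentum uncertainty corresponds to kinetic energy:
   KE ≈ (Δp)²/(2m) = (1.169e-23)²/(2 × 1.673e-27 kg)
   KE = 4.086e-20 J = 255.036 meV

Tighter localization requires more energy.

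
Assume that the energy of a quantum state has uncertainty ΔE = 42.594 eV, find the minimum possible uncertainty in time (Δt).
7.727 as

Using the energy-time uncertainty principle:
ΔEΔt ≥ ℏ/2

The minimum uncertainty in time is:
Δt_min = ℏ/(2ΔE)
Δt_min = (1.055e-34 J·s) / (2 × 6.824e-18 J)
Δt_min = 7.727e-18 s = 7.727 as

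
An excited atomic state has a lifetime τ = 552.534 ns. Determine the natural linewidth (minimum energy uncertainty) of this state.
595.630 peV

Using the energy-time uncertainty principle:
ΔEΔt ≥ ℏ/2

The lifetime τ represents the time uncertainty Δt.
The natural linewidth (minimum energy uncertainty) is:

ΔE = ℏ/(2τ)
ΔE = (1.055e-34 J·s) / (2 × 5.525e-07 s)
ΔE = 9.543e-29 J = 595.630 peV

This natural linewidth limits the precision of spectroscopic measurements.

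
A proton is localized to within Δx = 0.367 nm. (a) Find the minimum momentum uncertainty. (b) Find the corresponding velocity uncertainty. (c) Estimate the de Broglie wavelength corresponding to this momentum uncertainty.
(a) Δp_min = 1.437 × 10^-25 kg·m/s
(b) Δv_min = 85.898 m/s
(c) λ_dB = 4.612 nm

Step-by-step:

(a) From the uncertainty principle:
Δp_min = ℏ/(2Δx) = (1.055e-34 J·s)/(2 × 3.670e-10 m) = 1.437e-25 kg·m/s

(b) The velocity uncertainty:
Δv = Δp/m = (1.437e-25 kg·m/s)/(1.673e-27 kg) = 8.590e+01 m/s = 85.898 m/s

(c) The de Broglie wavelength for this momentum:
λ = h/p = (6.626e-34 J·s)/(1.437e-25 kg·m/s) = 4.612e-09 m = 4.612 nm

Note: The de Broglie wavelength is comparable to the localization size, as expected from wave-particle duality.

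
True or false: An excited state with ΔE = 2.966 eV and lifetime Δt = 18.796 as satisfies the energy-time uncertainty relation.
No, it violates the uncertainty relation.

Calculate the product ΔEΔt:
ΔE = 2.966 eV = 4.752e-19 J
ΔEΔt = (4.752e-19 J) × (1.880e-17 s)
ΔEΔt = 8.932e-36 J·s

Compare to the minimum allowed value ℏ/2:
ℏ/2 = 5.273e-35 J·s

Since ΔEΔt = 8.932e-36 J·s < 5.273e-35 J·s = ℏ/2,
this violates the uncertainty relation.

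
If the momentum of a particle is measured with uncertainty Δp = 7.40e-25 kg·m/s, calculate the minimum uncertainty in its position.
71.255 pm

Using the Heisenberg uncertainty principle:
ΔxΔp ≥ ℏ/2

The minimum uncertainty in position is:
Δx_min = ℏ/(2Δp)
Δx_min = (1.055e-34 J·s) / (2 × 7.400e-25 kg·m/s)
Δx_min = 7.125e-11 m = 71.255 pm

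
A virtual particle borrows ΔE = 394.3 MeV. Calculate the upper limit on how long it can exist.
8.347 × 10^-25 s

Using the energy-time uncertainty principle:
ΔEΔt ≥ ℏ/2

For a virtual particle borrowing energy ΔE, the maximum lifetime is:
Δt_max = ℏ/(2ΔE)

Converting energy:
ΔE = 394.3 MeV = 6.317e-11 J

Δt_max = (1.055e-34 J·s) / (2 × 6.317e-11 J)
Δt_max = 8.347e-25 s = 8.347 × 10^-25 s

Virtual particles with higher borrowed energy exist for shorter times.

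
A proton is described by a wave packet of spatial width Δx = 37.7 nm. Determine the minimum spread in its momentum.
1.399 × 10^-27 kg·m/s

For a wave packet, the spatial width Δx and momentum spread Δp are related by the uncertainty principle:
ΔxΔp ≥ ℏ/2

The minimum momentum spread is:
Δp_min = ℏ/(2Δx)
Δp_min = (1.055e-34 J·s) / (2 × 3.770e-08 m)
Δp_min = 1.399e-27 kg·m/s

A wave packet cannot have both a well-defined position and well-defined momentum.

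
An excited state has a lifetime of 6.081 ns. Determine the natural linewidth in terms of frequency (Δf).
13.086 MHz

Using the energy-time uncertainty principle and E = hf:
ΔEΔt ≥ ℏ/2
hΔf·Δt ≥ ℏ/2

The minimum frequency uncertainty is:
Δf = ℏ/(2hτ) = 1/(4πτ)
Δf = 1/(4π × 6.081e-09 s)
Δf = 1.309e+07 Hz = 13.086 MHz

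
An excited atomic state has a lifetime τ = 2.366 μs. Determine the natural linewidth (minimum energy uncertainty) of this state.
139.098 peV

Using the energy-time uncertainty principle:
ΔEΔt ≥ ℏ/2

The lifetime τ represents the time uncertainty Δt.
The natural linewidth (minimum energy uncertainty) is:

ΔE = ℏ/(2τ)
ΔE = (1.055e-34 J·s) / (2 × 2.366e-06 s)
ΔE = 2.229e-29 J = 139.098 peV

This natural linewidth limits the precision of spectroscopic measurements.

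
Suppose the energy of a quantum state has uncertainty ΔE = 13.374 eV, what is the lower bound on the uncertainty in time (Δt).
24.608 as

Using the energy-time uncertainty principle:
ΔEΔt ≥ ℏ/2

The minimum uncertainty in time is:
Δt_min = ℏ/(2ΔE)
Δt_min = (1.055e-34 J·s) / (2 × 2.143e-18 J)
Δt_min = 2.461e-17 s = 24.608 as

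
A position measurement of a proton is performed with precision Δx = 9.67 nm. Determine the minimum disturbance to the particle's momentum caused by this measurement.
5.453 × 10^-27 kg·m/s

The uncertainty principle implies that measuring position disturbs momentum:
ΔxΔp ≥ ℏ/2

When we measure position with precision Δx, we necessarily introduce a momentum uncertainty:
Δp ≥ ℏ/(2Δx)
Δp_min = (1.055e-34 J·s) / (2 × 9.670e-09 m)
Δp_min = 5.453e-27 kg·m/s

The more precisely we measure position, the greater the momentum disturbance.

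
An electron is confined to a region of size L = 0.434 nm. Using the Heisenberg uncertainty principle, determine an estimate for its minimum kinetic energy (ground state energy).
50.569 meV

Using the uncertainty principle to estimate ground state energy:

1. The position uncertainty is approximately the confinement size:
   Δx ≈ L = 4.340e-10 m

2. From ΔxΔp ≥ ℏ/2, the minimum momentum uncertainty is:
   Δp ≈ ℏ/(2L) = 1.215e-25 kg·m/s

3. The kinetic energy is approximately:
   KE ≈ (Δp)²/(2m) = (1.215e-25)²/(2 × 9.109e-31 kg)
   KE ≈ 8.102e-21 J = 50.569 meV

This is an order-of-magnitude estimate of the ground state energy.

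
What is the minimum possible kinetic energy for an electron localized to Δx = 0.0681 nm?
2.054 eV

Localizing a particle requires giving it sufficient momentum uncertainty:

1. From uncertainty principle: Δp ≥ ℏ/(2Δx)
   Δp_min = (1.055e-34 J·s) / (2 × 6.810e-11 m)
   Δp_min = 7.743e-25 kg·m/s

2. This momentum uncertainty corresponds to kinetic energy:
   KE ≈ (Δp)²/(2m) = (7.743e-25)²/(2 × 9.109e-31 kg)
   KE = 3.291e-19 J = 2.054 eV

Tighter localization requires more energy.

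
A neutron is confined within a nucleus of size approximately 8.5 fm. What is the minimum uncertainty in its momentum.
6.203 × 10^-21 kg·m/s

Using the Heisenberg uncertainty principle:
ΔxΔp ≥ ℏ/2

With Δx ≈ L = 8.500e-15 m (the confinement size):
Δp_min = ℏ/(2Δx)
Δp_min = (1.055e-34 J·s) / (2 × 8.500e-15 m)
Δp_min = 6.203e-21 kg·m/s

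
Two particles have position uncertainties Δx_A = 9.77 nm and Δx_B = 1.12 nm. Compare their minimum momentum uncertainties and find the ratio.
Particle B has the larger minimum momentum uncertainty, by a factor of 8.72.

For each particle, the minimum momentum uncertainty is Δp_min = ℏ/(2Δx):

Particle A: Δp_A = ℏ/(2×9.770e-09 m) = 5.397e-27 kg·m/s
Particle B: Δp_B = ℏ/(2×1.120e-09 m) = 4.708e-26 kg·m/s

Ratio: Δp_B/Δp_A = 8.72

Since Δp_min ∝ 1/Δx, the particle with smaller position uncertainty (B) has larger momentum uncertainty.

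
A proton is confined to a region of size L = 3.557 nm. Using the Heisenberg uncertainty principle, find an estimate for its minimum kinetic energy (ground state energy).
410.002 neV

Using the uncertainty principle to estimate ground state energy:

1. The position uncertainty is approximately the confinement size:
   Δx ≈ L = 3.557e-09 m

2. From ΔxΔp ≥ ℏ/2, the minimum momentum uncertainty is:
   Δp ≈ ℏ/(2L) = 1.482e-26 kg·m/s

3. The kinetic energy is approximately:
   KE ≈ (Δp)²/(2m) = (1.482e-26)²/(2 × 1.673e-27 kg)
   KE ≈ 6.569e-26 J = 410.002 neV

This is an order-of-magnitude estimate of the ground state energy.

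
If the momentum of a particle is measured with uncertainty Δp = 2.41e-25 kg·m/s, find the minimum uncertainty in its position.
218.791 pm

Using the Heisenberg uncertainty principle:
ΔxΔp ≥ ℏ/2

The minimum uncertainty in position is:
Δx_min = ℏ/(2Δp)
Δx_min = (1.055e-34 J·s) / (2 × 2.410e-25 kg·m/s)
Δx_min = 2.188e-10 m = 218.791 pm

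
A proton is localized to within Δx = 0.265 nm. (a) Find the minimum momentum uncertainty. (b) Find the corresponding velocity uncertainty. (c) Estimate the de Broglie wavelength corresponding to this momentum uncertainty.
(a) Δp_min = 1.990 × 10^-25 kg·m/s
(b) Δv_min = 118.960 m/s
(c) λ_dB = 3.330 nm

Step-by-step:

(a) From the uncertainty principle:
Δp_min = ℏ/(2Δx) = (1.055e-34 J·s)/(2 × 2.650e-10 m) = 1.990e-25 kg·m/s

(b) The velocity uncertainty:
Δv = Δp/m = (1.990e-25 kg·m/s)/(1.673e-27 kg) = 1.190e+02 m/s = 118.960 m/s

(c) The de Broglie wavelength for this momentum:
λ = h/p = (6.626e-34 J·s)/(1.990e-25 kg·m/s) = 3.330e-09 m = 3.330 nm

Note: The de Broglie wavelength is comparable to the localization size, as expected from wave-particle duality.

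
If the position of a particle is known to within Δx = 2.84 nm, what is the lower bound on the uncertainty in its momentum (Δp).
1.857 × 10^-26 kg·m/s

Using the Heisenberg uncertainty principle:
ΔxΔp ≥ ℏ/2

The minimum uncertainty in momentum is:
Δp_min = ℏ/(2Δx)
Δp_min = (1.055e-34 J·s) / (2 × 2.840e-09 m)
Δp_min = 1.857e-26 kg·m/s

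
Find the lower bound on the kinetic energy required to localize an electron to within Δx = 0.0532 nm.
3.365 eV

Localizing a particle requires giving it sufficient momentum uncertainty:

1. From uncertainty principle: Δp ≥ ℏ/(2Δx)
   Δp_min = (1.055e-34 J·s) / (2 × 5.320e-11 m)
   Δp_min = 9.911e-25 kg·m/s

2. This momentum uncertainty corresponds to kinetic energy:
   KE ≈ (Δp)²/(2m) = (9.911e-25)²/(2 × 9.109e-31 kg)
   KE = 5.392e-19 J = 3.365 eV

Tighter localization requires more energy.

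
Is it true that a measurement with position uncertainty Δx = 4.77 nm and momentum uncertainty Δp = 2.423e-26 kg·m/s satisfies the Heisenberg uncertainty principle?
Yes, it satisfies the uncertainty principle.

Calculate the product ΔxΔp:
ΔxΔp = (4.770e-09 m) × (2.423e-26 kg·m/s)
ΔxΔp = 1.156e-34 J·s

Compare to the minimum allowed value ℏ/2:
ℏ/2 = 5.273e-35 J·s

Since ΔxΔp = 1.156e-34 J·s ≥ 5.273e-35 J·s = ℏ/2,
the measurement satisfies the uncertainty principle.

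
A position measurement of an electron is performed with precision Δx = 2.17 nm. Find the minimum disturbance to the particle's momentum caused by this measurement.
2.430 × 10^-26 kg·m/s

The uncertainty principle implies that measuring position disturbs momentum:
ΔxΔp ≥ ℏ/2

When we measure position with precision Δx, we necessarily introduce a momentum uncertainty:
Δp ≥ ℏ/(2Δx)
Δp_min = (1.055e-34 J·s) / (2 × 2.170e-09 m)
Δp_min = 2.430e-26 kg·m/s

The more precisely we measure position, the greater the momentum disturbance.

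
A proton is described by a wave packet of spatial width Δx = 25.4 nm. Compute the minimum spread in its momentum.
2.076 × 10^-27 kg·m/s

For a wave packet, the spatial width Δx and momentum spread Δp are related by the uncertainty principle:
ΔxΔp ≥ ℏ/2

The minimum momentum spread is:
Δp_min = ℏ/(2Δx)
Δp_min = (1.055e-34 J·s) / (2 × 2.540e-08 m)
Δp_min = 2.076e-27 kg·m/s

A wave packet cannot have both a well-defined position and well-defined momentum.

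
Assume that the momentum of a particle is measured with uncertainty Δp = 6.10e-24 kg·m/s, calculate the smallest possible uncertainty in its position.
8.644 pm

Using the Heisenberg uncertainty principle:
ΔxΔp ≥ ℏ/2

The minimum uncertainty in position is:
Δx_min = ℏ/(2Δp)
Δx_min = (1.055e-34 J·s) / (2 × 6.100e-24 kg·m/s)
Δx_min = 8.644e-12 m = 8.644 pm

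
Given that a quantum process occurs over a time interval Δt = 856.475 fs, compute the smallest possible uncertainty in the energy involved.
384.256 μeV

Using the energy-time uncertainty principle:
ΔEΔt ≥ ℏ/2

The minimum uncertainty in energy is:
ΔE_min = ℏ/(2Δt)
ΔE_min = (1.055e-34 J·s) / (2 × 8.565e-13 s)
ΔE_min = 6.156e-23 J = 384.256 μeV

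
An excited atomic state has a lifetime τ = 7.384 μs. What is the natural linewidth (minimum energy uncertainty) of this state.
44.570 peV

Using the energy-time uncertainty principle:
ΔEΔt ≥ ℏ/2

The lifetime τ represents the time uncertainty Δt.
The natural linewidth (minimum energy uncertainty) is:

ΔE = ℏ/(2τ)
ΔE = (1.055e-34 J·s) / (2 × 7.384e-06 s)
ΔE = 7.141e-30 J = 44.570 peV

This natural linewidth limits the precision of spectroscopic measurements.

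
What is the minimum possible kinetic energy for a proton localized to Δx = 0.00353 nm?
416.298 meV

Localizing a particle requires giving it sufficient momentum uncertainty:

1. From uncertainty principle: Δp ≥ ℏ/(2Δx)
   Δp_min = (1.055e-34 J·s) / (2 × 3.530e-12 m)
   Δp_min = 1.494e-23 kg·m/s

2. This momentum uncertainty corresponds to kinetic energy:
   KE ≈ (Δp)²/(2m) = (1.494e-23)²/(2 × 1.673e-27 kg)
   KE = 6.670e-20 J = 416.298 meV

Tighter localization requires more energy.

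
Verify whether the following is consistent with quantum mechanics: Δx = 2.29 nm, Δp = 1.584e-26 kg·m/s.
No, it violates the uncertainty principle (impossible measurement).

Calculate the product ΔxΔp:
ΔxΔp = (2.290e-09 m) × (1.584e-26 kg·m/s)
ΔxΔp = 3.627e-35 J·s

Compare to the minimum allowed value ℏ/2:
ℏ/2 = 5.273e-35 J·s

Since ΔxΔp = 3.627e-35 J·s < 5.273e-35 J·s = ℏ/2,
the measurement violates the uncertainty principle.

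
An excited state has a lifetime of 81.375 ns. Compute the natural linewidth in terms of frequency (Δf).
977.911 kHz

Using the energy-time uncertainty principle and E = hf:
ΔEΔt ≥ ℏ/2
hΔf·Δt ≥ ℏ/2

The minimum frequency uncertainty is:
Δf = ℏ/(2hτ) = 1/(4πτ)
Δf = 1/(4π × 8.137e-08 s)
Δf = 9.779e+05 Hz = 977.911 kHz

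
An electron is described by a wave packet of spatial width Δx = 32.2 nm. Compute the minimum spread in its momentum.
1.638 × 10^-27 kg·m/s

For a wave packet, the spatial width Δx and momentum spread Δp are related by the uncertainty principle:
ΔxΔp ≥ ℏ/2

The minimum momentum spread is:
Δp_min = ℏ/(2Δx)
Δp_min = (1.055e-34 J·s) / (2 × 3.220e-08 m)
Δp_min = 1.638e-27 kg·m/s

A wave packet cannot have both a well-defined position and well-defined momentum.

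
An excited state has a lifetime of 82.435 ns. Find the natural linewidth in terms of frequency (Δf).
965.336 kHz

Using the energy-time uncertainty principle and E = hf:
ΔEΔt ≥ ℏ/2
hΔf·Δt ≥ ℏ/2

The minimum frequency uncertainty is:
Δf = ℏ/(2hτ) = 1/(4πτ)
Δf = 1/(4π × 8.243e-08 s)
Δf = 9.653e+05 Hz = 965.336 kHz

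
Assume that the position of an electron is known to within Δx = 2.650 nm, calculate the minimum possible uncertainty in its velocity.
21.843 km/s

Using the Heisenberg uncertainty principle and Δp = mΔv:
ΔxΔp ≥ ℏ/2
Δx(mΔv) ≥ ℏ/2

The minimum uncertainty in velocity is:
Δv_min = ℏ/(2mΔx)
Δv_min = (1.055e-34 J·s) / (2 × 9.109e-31 kg × 2.650e-09 m)
Δv_min = 2.184e+04 m/s = 21.843 km/s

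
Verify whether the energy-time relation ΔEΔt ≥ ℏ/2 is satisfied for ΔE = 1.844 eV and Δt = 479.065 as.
Yes, it satisfies the uncertainty relation.

Calculate the product ΔEΔt:
ΔE = 1.844 eV = 2.954e-19 J
ΔEΔt = (2.954e-19 J) × (4.791e-16 s)
ΔEΔt = 1.415e-34 J·s

Compare to the minimum allowed value ℏ/2:
ℏ/2 = 5.273e-35 J·s

Since ΔEΔt = 1.415e-34 J·s ≥ 5.273e-35 J·s = ℏ/2,
this satisfies the uncertainty relation.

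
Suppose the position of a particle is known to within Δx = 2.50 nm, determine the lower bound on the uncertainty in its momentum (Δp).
2.109 × 10^-26 kg·m/s

Using the Heisenberg uncertainty principle:
ΔxΔp ≥ ℏ/2

The minimum uncertainty in momentum is:
Δp_min = ℏ/(2Δx)
Δp_min = (1.055e-34 J·s) / (2 × 2.500e-09 m)
Δp_min = 2.109e-26 kg·m/s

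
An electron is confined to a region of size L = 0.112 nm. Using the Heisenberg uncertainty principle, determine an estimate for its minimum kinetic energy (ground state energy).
759.324 meV

Using the uncertainty principle to estimate ground state energy:

1. The position uncertainty is approximately the confinement size:
   Δx ≈ L = 1.120e-10 m

2. From ΔxΔp ≥ ℏ/2, the minimum momentum uncertainty is:
   Δp ≈ ℏ/(2L) = 4.708e-25 kg·m/s

3. The kinetic energy is approximately:
   KE ≈ (Δp)²/(2m) = (4.708e-25)²/(2 × 9.109e-31 kg)
   KE ≈ 1.217e-19 J = 759.324 meV

This is an order-of-magnitude estimate of the ground state energy.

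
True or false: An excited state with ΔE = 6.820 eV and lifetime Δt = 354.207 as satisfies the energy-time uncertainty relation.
Yes, it satisfies the uncertainty relation.

Calculate the product ΔEΔt:
ΔE = 6.820 eV = 1.093e-18 J
ΔEΔt = (1.093e-18 J) × (3.542e-16 s)
ΔEΔt = 3.870e-34 J·s

Compare to the minimum allowed value ℏ/2:
ℏ/2 = 5.273e-35 J·s

Since ΔEΔt = 3.870e-34 J·s ≥ 5.273e-35 J·s = ℏ/2,
this satisfies the uncertainty relation.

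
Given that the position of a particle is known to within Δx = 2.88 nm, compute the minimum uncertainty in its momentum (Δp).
1.831 × 10^-26 kg·m/s

Using the Heisenberg uncertainty principle:
ΔxΔp ≥ ℏ/2

The minimum uncertainty in momentum is:
Δp_min = ℏ/(2Δx)
Δp_min = (1.055e-34 J·s) / (2 × 2.880e-09 m)
Δp_min = 1.831e-26 kg·m/s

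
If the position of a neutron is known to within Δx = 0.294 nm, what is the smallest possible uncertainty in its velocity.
107.079 m/s

Using the Heisenberg uncertainty principle and Δp = mΔv:
ΔxΔp ≥ ℏ/2
Δx(mΔv) ≥ ℏ/2

The minimum uncertainty in velocity is:
Δv_min = ℏ/(2mΔx)
Δv_min = (1.055e-34 J·s) / (2 × 1.675e-27 kg × 2.940e-10 m)
Δv_min = 1.071e+02 m/s = 107.079 m/s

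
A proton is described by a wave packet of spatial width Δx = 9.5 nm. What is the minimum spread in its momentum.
5.550 × 10^-27 kg·m/s

For a wave packet, the spatial width Δx and momentum spread Δp are related by the uncertainty principle:
ΔxΔp ≥ ℏ/2

The minimum momentum spread is:
Δp_min = ℏ/(2Δx)
Δp_min = (1.055e-34 J·s) / (2 × 9.500e-09 m)
Δp_min = 5.550e-27 kg·m/s

A wave packet cannot have both a well-defined position and well-defined momentum.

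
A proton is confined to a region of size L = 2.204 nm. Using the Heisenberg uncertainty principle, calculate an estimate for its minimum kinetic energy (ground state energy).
1.068 μeV

Using the uncertainty principle to estimate ground state energy:

1. The position uncertainty is approximately the confinement size:
   Δx ≈ L = 2.204e-09 m

2. From ΔxΔp ≥ ℏ/2, the minimum momentum uncertainty is:
   Δp ≈ ℏ/(2L) = 2.392e-26 kg·m/s

3. The kinetic energy is approximately:
   KE ≈ (Δp)²/(2m) = (2.392e-26)²/(2 × 1.673e-27 kg)
   KE ≈ 1.711e-25 J = 1.068 μeV

This is an order-of-magnitude estimate of the ground state energy.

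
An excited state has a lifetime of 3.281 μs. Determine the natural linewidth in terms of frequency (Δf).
24.254 kHz

Using the energy-time uncertainty principle and E = hf:
ΔEΔt ≥ ℏ/2
hΔf·Δt ≥ ℏ/2

The minimum frequency uncertainty is:
Δf = ℏ/(2hτ) = 1/(4πτ)
Δf = 1/(4π × 3.281e-06 s)
Δf = 2.425e+04 Hz = 24.254 kHz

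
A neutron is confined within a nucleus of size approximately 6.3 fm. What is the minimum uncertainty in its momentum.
8.370 × 10^-21 kg·m/s

Using the Heisenberg uncertainty principle:
ΔxΔp ≥ ℏ/2

With Δx ≈ L = 6.300e-15 m (the confinement size):
Δp_min = ℏ/(2Δx)
Δp_min = (1.055e-34 J·s) / (2 × 6.300e-15 m)
Δp_min = 8.370e-21 kg·m/s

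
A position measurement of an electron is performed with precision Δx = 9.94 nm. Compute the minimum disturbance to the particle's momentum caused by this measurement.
5.305 × 10^-27 kg·m/s

The uncertainty principle implies that measuring position disturbs momentum:
ΔxΔp ≥ ℏ/2

When we measure position with precision Δx, we necessarily introduce a momentum uncertainty:
Δp ≥ ℏ/(2Δx)
Δp_min = (1.055e-34 J·s) / (2 × 9.940e-09 m)
Δp_min = 5.305e-27 kg·m/s

The more precisely we measure position, the greater the momentum disturbance.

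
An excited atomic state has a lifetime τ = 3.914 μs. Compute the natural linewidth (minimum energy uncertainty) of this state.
84.084 peV

Using the energy-time uncertainty principle:
ΔEΔt ≥ ℏ/2

The lifetime τ represents the time uncertainty Δt.
The natural linewidth (minimum energy uncertainty) is:

ΔE = ℏ/(2τ)
ΔE = (1.055e-34 J·s) / (2 × 3.914e-06 s)
ΔE = 1.347e-29 J = 84.084 peV

This natural linewidth limits the precision of spectroscopic measurements.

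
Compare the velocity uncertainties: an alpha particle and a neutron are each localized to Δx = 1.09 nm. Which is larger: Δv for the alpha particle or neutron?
The neutron has the larger minimum velocity uncertainty, by a ratio of 4.0.

For both particles, Δp_min = ℏ/(2Δx) = 4.837e-26 kg·m/s (same for both).

The velocity uncertainty is Δv = Δp/m:
- alpha particle: Δv = 4.837e-26 / 6.645e-27 = 7.280e+00 m/s = 7.280 m/s
- neutron: Δv = 4.837e-26 / 1.675e-27 = 2.888e+01 m/s = 28.882 m/s

Ratio: 2.888e+01 / 7.280e+00 = 4.0

The lighter particle has larger velocity uncertainty because Δv ∝ 1/m.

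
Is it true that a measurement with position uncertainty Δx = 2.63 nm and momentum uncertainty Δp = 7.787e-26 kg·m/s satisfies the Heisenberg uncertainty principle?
Yes, it satisfies the uncertainty principle.

Calculate the product ΔxΔp:
ΔxΔp = (2.630e-09 m) × (7.787e-26 kg·m/s)
ΔxΔp = 2.048e-34 J·s

Compare to the minimum allowed value ℏ/2:
ℏ/2 = 5.273e-35 J·s

Since ΔxΔp = 2.048e-34 J·s ≥ 5.273e-35 J·s = ℏ/2,
the measurement satisfies the uncertainty principle.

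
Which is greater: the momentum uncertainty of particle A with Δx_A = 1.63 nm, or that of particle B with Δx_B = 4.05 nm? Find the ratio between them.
Particle A has the larger minimum momentum uncertainty, by a factor of 2.48.

For each particle, the minimum momentum uncertainty is Δp_min = ℏ/(2Δx):

Particle A: Δp_A = ℏ/(2×1.630e-09 m) = 3.235e-26 kg·m/s
Particle B: Δp_B = ℏ/(2×4.050e-09 m) = 1.302e-26 kg·m/s

Ratio: Δp_A/Δp_B = 2.48

Since Δp_min ∝ 1/Δx, the particle with smaller position uncertainty (A) has larger momentum uncertainty.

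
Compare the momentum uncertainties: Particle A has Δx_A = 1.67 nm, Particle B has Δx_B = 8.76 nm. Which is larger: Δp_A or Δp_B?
Particle A has the larger minimum momentum uncertainty, by a factor of 5.25.

For each particle, the minimum momentum uncertainty is Δp_min = ℏ/(2Δx):

Particle A: Δp_A = ℏ/(2×1.670e-09 m) = 3.157e-26 kg·m/s
Particle B: Δp_B = ℏ/(2×8.760e-09 m) = 6.019e-27 kg·m/s

Ratio: Δp_A/Δp_B = 5.25

Since Δp_min ∝ 1/Δx, the particle with smaller position uncertainty (A) has larger momentum uncertainty.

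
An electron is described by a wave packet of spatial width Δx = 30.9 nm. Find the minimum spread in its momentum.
1.706 × 10^-27 kg·m/s

For a wave packet, the spatial width Δx and momentum spread Δp are related by the uncertainty principle:
ΔxΔp ≥ ℏ/2

The minimum momentum spread is:
Δp_min = ℏ/(2Δx)
Δp_min = (1.055e-34 J·s) / (2 × 3.090e-08 m)
Δp_min = 1.706e-27 kg·m/s

A wave packet cannot have both a well-defined position and well-defined momentum.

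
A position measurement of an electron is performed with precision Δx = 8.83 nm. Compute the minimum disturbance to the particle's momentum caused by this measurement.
5.972 × 10^-27 kg·m/s

The uncertainty principle implies that measuring position disturbs momentum:
ΔxΔp ≥ ℏ/2

When we measure position with precision Δx, we necessarily introduce a momentum uncertainty:
Δp ≥ ℏ/(2Δx)
Δp_min = (1.055e-34 J·s) / (2 × 8.830e-09 m)
Δp_min = 5.972e-27 kg·m/s

The more precisely we measure position, the greater the momentum disturbance.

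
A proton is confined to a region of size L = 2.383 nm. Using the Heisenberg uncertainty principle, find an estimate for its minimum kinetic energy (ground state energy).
913.495 neV

Using the uncertainty principle to estimate ground state energy:

1. The position uncertainty is approximately the confinement size:
   Δx ≈ L = 2.383e-09 m

2. From ΔxΔp ≥ ℏ/2, the minimum momentum uncertainty is:
   Δp ≈ ℏ/(2L) = 2.213e-26 kg·m/s

3. The kinetic energy is approximately:
   KE ≈ (Δp)²/(2m) = (2.213e-26)²/(2 × 1.673e-27 kg)
   KE ≈ 1.464e-25 J = 913.495 neV

This is an order-of-magnitude estimate of the ground state energy.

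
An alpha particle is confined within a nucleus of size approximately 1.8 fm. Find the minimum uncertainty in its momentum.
2.929 × 10^-20 kg·m/s

Using the Heisenberg uncertainty principle:
ΔxΔp ≥ ℏ/2

With Δx ≈ L = 1.800e-15 m (the confinement size):
Δp_min = ℏ/(2Δx)
Δp_min = (1.055e-34 J·s) / (2 × 1.800e-15 m)
Δp_min = 2.929e-20 kg·m/s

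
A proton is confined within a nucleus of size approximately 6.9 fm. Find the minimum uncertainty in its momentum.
7.642 × 10^-21 kg·m/s

Using the Heisenberg uncertainty principle:
ΔxΔp ≥ ℏ/2

With Δx ≈ L = 6.900e-15 m (the confinement size):
Δp_min = ℏ/(2Δx)
Δp_min = (1.055e-34 J·s) / (2 × 6.900e-15 m)
Δp_min = 7.642e-21 kg·m/s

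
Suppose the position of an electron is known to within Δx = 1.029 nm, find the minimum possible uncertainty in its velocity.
56.252 km/s

Using the Heisenberg uncertainty principle and Δp = mΔv:
ΔxΔp ≥ ℏ/2
Δx(mΔv) ≥ ℏ/2

The minimum uncertainty in velocity is:
Δv_min = ℏ/(2mΔx)
Δv_min = (1.055e-34 J·s) / (2 × 9.109e-31 kg × 1.029e-09 m)
Δv_min = 5.625e+04 m/s = 56.252 km/s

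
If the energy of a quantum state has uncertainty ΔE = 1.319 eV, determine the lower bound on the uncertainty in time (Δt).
249.512 as

Using the energy-time uncertainty principle:
ΔEΔt ≥ ℏ/2

The minimum uncertainty in time is:
Δt_min = ℏ/(2ΔE)
Δt_min = (1.055e-34 J·s) / (2 × 2.113e-19 J)
Δt_min = 2.495e-16 s = 249.512 as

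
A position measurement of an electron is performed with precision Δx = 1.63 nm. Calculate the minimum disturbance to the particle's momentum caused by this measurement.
3.235 × 10^-26 kg·m/s

The uncertainty principle implies that measuring position disturbs momentum:
ΔxΔp ≥ ℏ/2

When we measure position with precision Δx, we necessarily introduce a momentum uncertainty:
Δp ≥ ℏ/(2Δx)
Δp_min = (1.055e-34 J·s) / (2 × 1.630e-09 m)
Δp_min = 3.235e-26 kg·m/s

The more precisely we measure position, the greater the momentum disturbance.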